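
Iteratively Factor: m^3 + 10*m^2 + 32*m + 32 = (m + 4)*(m^2 + 6*m + 8) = (m + 4)^2*(m + 2)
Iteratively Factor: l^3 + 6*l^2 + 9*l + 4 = (l + 4)*(l^2 + 2*l + 1) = (l + 1)*(l + 4)*(l + 1)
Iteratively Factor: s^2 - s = (s)*(s - 1)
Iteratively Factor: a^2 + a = (a)*(a + 1)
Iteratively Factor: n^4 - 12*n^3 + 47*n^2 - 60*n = (n - 5)*(n^3 - 7*n^2 + 12*n) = n*(n - 5)*(n^2 - 7*n + 12) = n*(n - 5)*(n - 3)*(n - 4)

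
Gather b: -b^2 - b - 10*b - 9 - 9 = -b^2 - 11*b - 18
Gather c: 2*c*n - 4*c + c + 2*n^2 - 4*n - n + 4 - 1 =c*(2*n - 3) + 2*n^2 - 5*n + 3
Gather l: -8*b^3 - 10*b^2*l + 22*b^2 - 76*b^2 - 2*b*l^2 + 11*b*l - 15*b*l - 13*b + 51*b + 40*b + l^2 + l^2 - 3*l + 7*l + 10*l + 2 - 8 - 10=-8*b^3 - 54*b^2 + 78*b + l^2*(2 - 2*b) + l*(-10*b^2 - 4*b + 14) - 16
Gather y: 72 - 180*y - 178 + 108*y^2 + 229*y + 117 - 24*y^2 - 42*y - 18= 84*y^2 + 7*y - 7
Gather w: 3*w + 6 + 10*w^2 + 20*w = 10*w^2 + 23*w + 6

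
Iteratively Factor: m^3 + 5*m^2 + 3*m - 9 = (m - 1)*(m^2 + 6*m + 9) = (m - 1)*(m + 3)*(m + 3)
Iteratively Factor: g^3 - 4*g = (g)*(g^2 - 4) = g*(g + 2)*(g - 2)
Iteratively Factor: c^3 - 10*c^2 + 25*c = (c - 5)*(c^2 - 5*c) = c*(c - 5)*(c - 5)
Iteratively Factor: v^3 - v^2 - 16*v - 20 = (v - 5)*(v^2 + 4*v + 4) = (v - 5)*(v + 2)*(v + 2)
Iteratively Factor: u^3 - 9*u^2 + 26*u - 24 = (u - 3)*(u^2 - 6*u + 8) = (u - 4)*(u - 3)*(u - 2)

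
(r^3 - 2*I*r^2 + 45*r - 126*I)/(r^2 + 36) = (r^2 + 4*I*r + 21)/(r + 6*I)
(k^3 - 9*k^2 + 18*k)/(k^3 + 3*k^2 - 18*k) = (k - 6)/(k + 6)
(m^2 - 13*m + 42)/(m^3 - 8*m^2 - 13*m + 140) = (m - 6)/(m^2 - m - 20)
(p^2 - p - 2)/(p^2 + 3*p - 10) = (p + 1)/(p + 5)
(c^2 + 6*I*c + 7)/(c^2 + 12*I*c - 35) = (c - I)/(c + 5*I)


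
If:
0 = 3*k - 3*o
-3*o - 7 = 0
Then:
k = -7/3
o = -7/3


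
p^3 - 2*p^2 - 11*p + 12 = (p - 4)*(p - 1)*(p + 3)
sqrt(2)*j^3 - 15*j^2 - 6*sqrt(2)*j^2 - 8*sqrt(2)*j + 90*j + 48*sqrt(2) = (j - 6)*(j - 8*sqrt(2))*(sqrt(2)*j + 1)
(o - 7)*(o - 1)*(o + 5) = o^3 - 3*o^2 - 33*o + 35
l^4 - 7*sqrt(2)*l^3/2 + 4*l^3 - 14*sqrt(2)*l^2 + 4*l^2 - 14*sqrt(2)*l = l*(l + 2)^2*(l - 7*sqrt(2)/2)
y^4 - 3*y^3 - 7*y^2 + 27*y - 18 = (y - 3)*(y - 2)*(y - 1)*(y + 3)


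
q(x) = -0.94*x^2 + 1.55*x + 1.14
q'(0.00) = 1.55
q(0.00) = 1.14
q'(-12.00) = 24.11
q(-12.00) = -152.82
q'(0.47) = 0.67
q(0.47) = 1.66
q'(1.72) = -1.68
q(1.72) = 1.03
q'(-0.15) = 1.83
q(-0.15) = 0.89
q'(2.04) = -2.29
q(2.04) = 0.39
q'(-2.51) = 6.27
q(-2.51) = -8.67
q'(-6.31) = 13.41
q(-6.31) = -46.07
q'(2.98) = -4.05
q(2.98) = -2.59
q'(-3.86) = 8.81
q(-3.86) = -18.85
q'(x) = 1.55 - 1.88*x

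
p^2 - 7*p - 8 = (p - 8)*(p + 1)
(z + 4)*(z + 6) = z^2 + 10*z + 24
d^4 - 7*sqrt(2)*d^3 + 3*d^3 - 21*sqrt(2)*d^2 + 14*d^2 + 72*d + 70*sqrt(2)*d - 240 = (d - 2)*(d + 5)*(d - 4*sqrt(2))*(d - 3*sqrt(2))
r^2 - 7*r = r*(r - 7)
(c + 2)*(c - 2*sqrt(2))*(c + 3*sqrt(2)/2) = c^3 - sqrt(2)*c^2/2 + 2*c^2 - 6*c - sqrt(2)*c - 12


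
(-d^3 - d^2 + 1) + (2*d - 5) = -d^3 - d^2 + 2*d - 4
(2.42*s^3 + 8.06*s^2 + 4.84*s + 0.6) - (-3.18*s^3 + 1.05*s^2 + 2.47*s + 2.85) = 5.6*s^3 + 7.01*s^2 + 2.37*s - 2.25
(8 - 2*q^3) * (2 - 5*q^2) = 10*q^5 - 4*q^3 - 40*q^2 + 16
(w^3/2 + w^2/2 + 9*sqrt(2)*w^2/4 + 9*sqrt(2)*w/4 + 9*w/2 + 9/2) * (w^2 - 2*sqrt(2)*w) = w^5/2 + w^4/2 + 5*sqrt(2)*w^4/4 - 9*w^3/2 + 5*sqrt(2)*w^3/4 - 9*sqrt(2)*w^2 - 9*w^2/2 - 9*sqrt(2)*w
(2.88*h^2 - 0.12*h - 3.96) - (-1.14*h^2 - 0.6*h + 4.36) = 4.02*h^2 + 0.48*h - 8.32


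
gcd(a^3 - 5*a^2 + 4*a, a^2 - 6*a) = a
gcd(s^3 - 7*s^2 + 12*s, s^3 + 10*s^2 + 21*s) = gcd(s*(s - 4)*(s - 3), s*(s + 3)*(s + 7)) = s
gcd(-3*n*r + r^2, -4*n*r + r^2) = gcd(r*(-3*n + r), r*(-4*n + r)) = r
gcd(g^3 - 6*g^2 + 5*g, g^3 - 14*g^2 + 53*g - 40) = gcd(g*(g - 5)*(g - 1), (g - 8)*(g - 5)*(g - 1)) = g^2 - 6*g + 5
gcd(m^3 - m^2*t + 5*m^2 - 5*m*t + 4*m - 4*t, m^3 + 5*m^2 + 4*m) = m^2 + 5*m + 4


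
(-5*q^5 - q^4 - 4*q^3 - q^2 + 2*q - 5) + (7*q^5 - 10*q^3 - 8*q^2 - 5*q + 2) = 2*q^5 - q^4 - 14*q^3 - 9*q^2 - 3*q - 3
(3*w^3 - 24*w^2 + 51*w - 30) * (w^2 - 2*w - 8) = 3*w^5 - 30*w^4 + 75*w^3 + 60*w^2 - 348*w + 240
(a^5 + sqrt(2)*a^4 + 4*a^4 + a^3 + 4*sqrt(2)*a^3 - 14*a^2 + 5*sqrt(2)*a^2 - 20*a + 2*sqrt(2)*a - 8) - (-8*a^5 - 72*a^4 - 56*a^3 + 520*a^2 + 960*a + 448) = 9*a^5 + sqrt(2)*a^4 + 76*a^4 + 4*sqrt(2)*a^3 + 57*a^3 - 534*a^2 + 5*sqrt(2)*a^2 - 980*a + 2*sqrt(2)*a - 456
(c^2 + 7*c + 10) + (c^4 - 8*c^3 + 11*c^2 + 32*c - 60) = c^4 - 8*c^3 + 12*c^2 + 39*c - 50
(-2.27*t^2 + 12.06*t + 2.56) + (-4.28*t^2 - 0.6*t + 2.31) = -6.55*t^2 + 11.46*t + 4.87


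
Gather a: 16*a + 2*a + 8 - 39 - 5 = 18*a - 36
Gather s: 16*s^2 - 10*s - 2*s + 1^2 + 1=16*s^2 - 12*s + 2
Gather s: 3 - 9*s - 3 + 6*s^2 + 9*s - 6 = 6*s^2 - 6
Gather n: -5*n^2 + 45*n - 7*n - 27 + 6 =-5*n^2 + 38*n - 21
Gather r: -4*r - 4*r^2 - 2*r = -4*r^2 - 6*r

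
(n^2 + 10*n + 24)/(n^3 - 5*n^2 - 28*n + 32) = (n + 6)/(n^2 - 9*n + 8)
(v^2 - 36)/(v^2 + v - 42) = (v + 6)/(v + 7)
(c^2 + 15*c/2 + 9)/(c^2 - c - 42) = (c + 3/2)/(c - 7)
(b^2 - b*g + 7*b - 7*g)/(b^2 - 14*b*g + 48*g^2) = (b^2 - b*g + 7*b - 7*g)/(b^2 - 14*b*g + 48*g^2)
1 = 1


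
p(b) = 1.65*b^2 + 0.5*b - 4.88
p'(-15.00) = -49.00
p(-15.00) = 358.87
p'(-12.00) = -39.10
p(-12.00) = 226.72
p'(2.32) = 8.16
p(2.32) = 5.16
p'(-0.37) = -0.72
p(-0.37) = -4.84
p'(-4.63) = -14.78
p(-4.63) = 28.18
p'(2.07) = 7.33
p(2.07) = 3.23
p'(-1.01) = -2.83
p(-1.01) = -3.70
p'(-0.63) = -1.58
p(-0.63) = -4.54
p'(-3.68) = -11.64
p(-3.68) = 15.62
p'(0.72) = 2.88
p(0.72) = -3.66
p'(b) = 3.3*b + 0.5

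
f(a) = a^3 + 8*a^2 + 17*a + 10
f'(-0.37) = 11.49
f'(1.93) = 59.05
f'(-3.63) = -1.55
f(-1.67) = -0.74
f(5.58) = 527.69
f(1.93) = 79.80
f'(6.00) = 221.00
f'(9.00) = 404.00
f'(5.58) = 199.69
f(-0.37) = 4.75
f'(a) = 3*a^2 + 16*a + 17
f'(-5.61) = 21.66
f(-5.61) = -10.15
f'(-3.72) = -1.00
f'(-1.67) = -1.35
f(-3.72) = 5.99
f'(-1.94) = -2.75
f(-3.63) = 5.87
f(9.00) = 1540.00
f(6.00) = 616.00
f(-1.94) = -0.17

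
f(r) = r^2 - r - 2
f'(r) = 2*r - 1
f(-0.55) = -1.15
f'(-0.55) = -2.10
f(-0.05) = -1.95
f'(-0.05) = -1.10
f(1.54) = -1.17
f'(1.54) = 2.08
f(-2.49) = 6.69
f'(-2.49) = -5.98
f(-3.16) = 11.15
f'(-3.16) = -7.32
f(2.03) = 0.09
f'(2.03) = 3.06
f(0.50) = -2.25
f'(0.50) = 0.00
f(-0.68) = -0.86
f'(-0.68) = -2.36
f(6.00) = 28.00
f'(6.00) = 11.00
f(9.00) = 70.00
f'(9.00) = 17.00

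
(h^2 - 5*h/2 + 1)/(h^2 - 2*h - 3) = (-h^2 + 5*h/2 - 1)/(-h^2 + 2*h + 3)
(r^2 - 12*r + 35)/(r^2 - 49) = (r - 5)/(r + 7)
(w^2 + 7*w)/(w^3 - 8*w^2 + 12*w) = (w + 7)/(w^2 - 8*w + 12)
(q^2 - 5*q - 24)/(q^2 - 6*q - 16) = (q + 3)/(q + 2)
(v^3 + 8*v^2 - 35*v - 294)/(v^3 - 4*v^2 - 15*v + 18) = (v^2 + 14*v + 49)/(v^2 + 2*v - 3)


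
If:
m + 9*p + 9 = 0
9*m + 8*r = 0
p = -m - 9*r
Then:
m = -72/665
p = -657/665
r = 81/665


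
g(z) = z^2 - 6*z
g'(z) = 2*z - 6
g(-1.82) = 14.23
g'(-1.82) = -9.64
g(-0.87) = 5.98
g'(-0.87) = -7.74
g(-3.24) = 29.94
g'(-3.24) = -12.48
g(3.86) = -8.26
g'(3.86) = 1.72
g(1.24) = -5.90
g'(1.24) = -3.52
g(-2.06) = 16.60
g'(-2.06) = -10.12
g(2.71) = -8.92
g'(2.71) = -0.58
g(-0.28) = 1.76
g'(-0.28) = -6.56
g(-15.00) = 315.00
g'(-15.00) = -36.00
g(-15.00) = 315.00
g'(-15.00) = -36.00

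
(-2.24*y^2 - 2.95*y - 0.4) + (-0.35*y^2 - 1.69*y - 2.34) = -2.59*y^2 - 4.64*y - 2.74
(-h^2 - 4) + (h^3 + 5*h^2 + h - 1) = h^3 + 4*h^2 + h - 5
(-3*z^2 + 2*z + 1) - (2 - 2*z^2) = -z^2 + 2*z - 1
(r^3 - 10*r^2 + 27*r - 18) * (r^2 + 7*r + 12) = r^5 - 3*r^4 - 31*r^3 + 51*r^2 + 198*r - 216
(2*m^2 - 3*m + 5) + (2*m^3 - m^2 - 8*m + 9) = 2*m^3 + m^2 - 11*m + 14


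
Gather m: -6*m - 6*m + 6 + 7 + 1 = 14 - 12*m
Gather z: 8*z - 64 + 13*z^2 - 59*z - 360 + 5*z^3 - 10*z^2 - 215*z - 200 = 5*z^3 + 3*z^2 - 266*z - 624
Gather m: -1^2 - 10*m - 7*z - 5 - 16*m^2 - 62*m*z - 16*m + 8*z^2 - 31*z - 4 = -16*m^2 + m*(-62*z - 26) + 8*z^2 - 38*z - 10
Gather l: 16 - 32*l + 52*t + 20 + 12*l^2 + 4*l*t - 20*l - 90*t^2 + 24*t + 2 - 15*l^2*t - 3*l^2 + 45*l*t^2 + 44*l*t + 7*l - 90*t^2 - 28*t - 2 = l^2*(9 - 15*t) + l*(45*t^2 + 48*t - 45) - 180*t^2 + 48*t + 36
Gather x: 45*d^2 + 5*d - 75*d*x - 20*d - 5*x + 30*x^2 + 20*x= 45*d^2 - 15*d + 30*x^2 + x*(15 - 75*d)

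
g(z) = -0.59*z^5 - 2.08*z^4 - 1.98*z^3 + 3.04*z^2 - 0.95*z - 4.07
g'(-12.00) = -47723.51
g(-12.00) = 107546.53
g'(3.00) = -499.76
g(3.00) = -344.87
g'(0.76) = -4.40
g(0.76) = -4.75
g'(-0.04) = -1.20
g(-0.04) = -4.03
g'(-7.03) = -4651.80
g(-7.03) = 5890.96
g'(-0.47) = -4.40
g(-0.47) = -2.83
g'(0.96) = -10.45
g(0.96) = -6.18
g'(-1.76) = -13.00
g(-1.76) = 7.82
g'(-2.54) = -41.16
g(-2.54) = 26.20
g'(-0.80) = -6.56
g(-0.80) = -1.01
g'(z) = -2.95*z^4 - 8.32*z^3 - 5.94*z^2 + 6.08*z - 0.95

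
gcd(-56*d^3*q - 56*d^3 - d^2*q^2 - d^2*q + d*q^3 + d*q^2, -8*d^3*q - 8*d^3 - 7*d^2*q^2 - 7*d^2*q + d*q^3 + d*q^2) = -8*d^2*q - 8*d^2 + d*q^2 + d*q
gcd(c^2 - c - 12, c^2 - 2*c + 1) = 1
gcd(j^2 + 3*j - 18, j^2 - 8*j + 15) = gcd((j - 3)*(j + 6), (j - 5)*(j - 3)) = j - 3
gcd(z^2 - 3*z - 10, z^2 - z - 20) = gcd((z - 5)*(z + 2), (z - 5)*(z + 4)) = z - 5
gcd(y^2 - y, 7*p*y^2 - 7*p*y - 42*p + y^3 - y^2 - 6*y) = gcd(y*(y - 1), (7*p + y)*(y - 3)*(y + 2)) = 1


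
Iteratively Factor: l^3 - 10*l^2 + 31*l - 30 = (l - 3)*(l^2 - 7*l + 10) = (l - 3)*(l - 2)*(l - 5)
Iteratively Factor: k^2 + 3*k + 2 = (k + 1)*(k + 2)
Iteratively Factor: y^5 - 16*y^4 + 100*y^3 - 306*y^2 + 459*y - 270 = (y - 3)*(y^4 - 13*y^3 + 61*y^2 - 123*y + 90) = (y - 5)*(y - 3)*(y^3 - 8*y^2 + 21*y - 18) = (y - 5)*(y - 3)^2*(y^2 - 5*y + 6) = (y - 5)*(y - 3)^2*(y - 2)*(y - 3)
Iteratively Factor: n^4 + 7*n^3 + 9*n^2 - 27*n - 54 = (n + 3)*(n^3 + 4*n^2 - 3*n - 18) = (n - 2)*(n + 3)*(n^2 + 6*n + 9) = (n - 2)*(n + 3)^2*(n + 3)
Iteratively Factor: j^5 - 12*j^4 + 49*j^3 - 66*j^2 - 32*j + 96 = (j - 4)*(j^4 - 8*j^3 + 17*j^2 + 2*j - 24) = (j - 4)^2*(j^3 - 4*j^2 + j + 6) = (j - 4)^2*(j - 2)*(j^2 - 2*j - 3) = (j - 4)^2*(j - 2)*(j + 1)*(j - 3)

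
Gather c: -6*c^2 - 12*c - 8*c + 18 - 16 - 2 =-6*c^2 - 20*c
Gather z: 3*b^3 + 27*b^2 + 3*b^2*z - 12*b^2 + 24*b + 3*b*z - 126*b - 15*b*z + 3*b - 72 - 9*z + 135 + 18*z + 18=3*b^3 + 15*b^2 - 99*b + z*(3*b^2 - 12*b + 9) + 81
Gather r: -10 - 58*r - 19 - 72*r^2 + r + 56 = -72*r^2 - 57*r + 27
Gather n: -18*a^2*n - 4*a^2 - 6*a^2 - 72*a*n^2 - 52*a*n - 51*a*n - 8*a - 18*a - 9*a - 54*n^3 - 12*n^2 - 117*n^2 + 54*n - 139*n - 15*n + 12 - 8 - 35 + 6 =-10*a^2 - 35*a - 54*n^3 + n^2*(-72*a - 129) + n*(-18*a^2 - 103*a - 100) - 25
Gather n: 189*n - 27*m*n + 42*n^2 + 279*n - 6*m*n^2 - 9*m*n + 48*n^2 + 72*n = n^2*(90 - 6*m) + n*(540 - 36*m)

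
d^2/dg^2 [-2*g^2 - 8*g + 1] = -4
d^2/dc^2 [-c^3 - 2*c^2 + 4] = -6*c - 4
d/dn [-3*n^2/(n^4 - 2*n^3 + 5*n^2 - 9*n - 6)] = 3*n*(2*n^4 - 2*n^3 + 9*n + 12)/(n^8 - 4*n^7 + 14*n^6 - 38*n^5 + 49*n^4 - 66*n^3 + 21*n^2 + 108*n + 36)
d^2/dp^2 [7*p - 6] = 0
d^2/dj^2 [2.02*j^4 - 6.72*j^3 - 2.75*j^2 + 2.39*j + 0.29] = 24.24*j^2 - 40.32*j - 5.5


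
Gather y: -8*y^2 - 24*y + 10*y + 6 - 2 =-8*y^2 - 14*y + 4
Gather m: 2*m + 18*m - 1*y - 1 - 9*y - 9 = 20*m - 10*y - 10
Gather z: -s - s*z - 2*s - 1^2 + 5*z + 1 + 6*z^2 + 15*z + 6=-3*s + 6*z^2 + z*(20 - s) + 6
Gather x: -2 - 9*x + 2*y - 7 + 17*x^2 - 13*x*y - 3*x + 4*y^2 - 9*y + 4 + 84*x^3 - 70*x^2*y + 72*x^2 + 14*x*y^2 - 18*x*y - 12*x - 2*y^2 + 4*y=84*x^3 + x^2*(89 - 70*y) + x*(14*y^2 - 31*y - 24) + 2*y^2 - 3*y - 5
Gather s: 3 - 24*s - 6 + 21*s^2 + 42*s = 21*s^2 + 18*s - 3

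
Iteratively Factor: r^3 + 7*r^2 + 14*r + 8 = (r + 4)*(r^2 + 3*r + 2) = (r + 1)*(r + 4)*(r + 2)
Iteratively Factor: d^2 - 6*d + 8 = (d - 4)*(d - 2)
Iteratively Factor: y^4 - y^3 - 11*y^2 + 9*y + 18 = (y - 3)*(y^3 + 2*y^2 - 5*y - 6) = (y - 3)*(y + 1)*(y^2 + y - 6) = (y - 3)*(y - 2)*(y + 1)*(y + 3)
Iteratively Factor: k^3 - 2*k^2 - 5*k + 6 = (k - 1)*(k^2 - k - 6) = (k - 1)*(k + 2)*(k - 3)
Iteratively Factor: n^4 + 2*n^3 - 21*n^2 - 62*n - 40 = (n + 4)*(n^3 - 2*n^2 - 13*n - 10) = (n - 5)*(n + 4)*(n^2 + 3*n + 2) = (n - 5)*(n + 2)*(n + 4)*(n + 1)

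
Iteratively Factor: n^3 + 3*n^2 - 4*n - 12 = (n + 2)*(n^2 + n - 6) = (n + 2)*(n + 3)*(n - 2)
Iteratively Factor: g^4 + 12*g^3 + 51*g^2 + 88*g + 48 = (g + 4)*(g^3 + 8*g^2 + 19*g + 12) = (g + 3)*(g + 4)*(g^2 + 5*g + 4) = (g + 3)*(g + 4)^2*(g + 1)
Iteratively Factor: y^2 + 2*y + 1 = (y + 1)*(y + 1)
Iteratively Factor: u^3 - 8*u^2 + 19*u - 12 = (u - 4)*(u^2 - 4*u + 3) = (u - 4)*(u - 3)*(u - 1)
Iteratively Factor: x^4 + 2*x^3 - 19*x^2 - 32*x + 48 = (x + 3)*(x^3 - x^2 - 16*x + 16) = (x - 4)*(x + 3)*(x^2 + 3*x - 4) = (x - 4)*(x - 1)*(x + 3)*(x + 4)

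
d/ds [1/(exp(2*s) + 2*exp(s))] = -(2*exp(s) + 2)*exp(-s)/(exp(s) + 2)^2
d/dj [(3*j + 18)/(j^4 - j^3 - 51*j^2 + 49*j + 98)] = 3*(j^4 - j^3 - 51*j^2 + 49*j - (j + 6)*(4*j^3 - 3*j^2 - 102*j + 49) + 98)/(j^4 - j^3 - 51*j^2 + 49*j + 98)^2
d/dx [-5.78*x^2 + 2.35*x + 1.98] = 2.35 - 11.56*x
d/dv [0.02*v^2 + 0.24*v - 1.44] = 0.04*v + 0.24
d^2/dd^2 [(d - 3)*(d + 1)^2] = 6*d - 2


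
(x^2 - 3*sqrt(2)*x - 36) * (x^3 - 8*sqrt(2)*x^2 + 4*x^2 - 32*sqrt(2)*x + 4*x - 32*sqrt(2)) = x^5 - 11*sqrt(2)*x^4 + 4*x^4 - 44*sqrt(2)*x^3 + 16*x^3 + 48*x^2 + 244*sqrt(2)*x^2 + 48*x + 1152*sqrt(2)*x + 1152*sqrt(2)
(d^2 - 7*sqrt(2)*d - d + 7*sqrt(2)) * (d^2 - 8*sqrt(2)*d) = d^4 - 15*sqrt(2)*d^3 - d^3 + 15*sqrt(2)*d^2 + 112*d^2 - 112*d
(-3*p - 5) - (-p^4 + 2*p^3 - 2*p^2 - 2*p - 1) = p^4 - 2*p^3 + 2*p^2 - p - 4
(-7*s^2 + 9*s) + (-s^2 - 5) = -8*s^2 + 9*s - 5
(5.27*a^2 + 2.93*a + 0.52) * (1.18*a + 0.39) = 6.2186*a^3 + 5.5127*a^2 + 1.7563*a + 0.2028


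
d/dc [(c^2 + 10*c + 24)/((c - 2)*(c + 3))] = 3*(-3*c^2 - 20*c - 28)/(c^4 + 2*c^3 - 11*c^2 - 12*c + 36)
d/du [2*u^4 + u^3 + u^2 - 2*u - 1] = 8*u^3 + 3*u^2 + 2*u - 2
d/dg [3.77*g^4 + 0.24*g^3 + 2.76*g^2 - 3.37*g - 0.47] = 15.08*g^3 + 0.72*g^2 + 5.52*g - 3.37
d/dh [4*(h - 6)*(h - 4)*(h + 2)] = 12*h^2 - 64*h + 16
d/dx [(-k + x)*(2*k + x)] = k + 2*x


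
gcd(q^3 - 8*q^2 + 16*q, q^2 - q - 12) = q - 4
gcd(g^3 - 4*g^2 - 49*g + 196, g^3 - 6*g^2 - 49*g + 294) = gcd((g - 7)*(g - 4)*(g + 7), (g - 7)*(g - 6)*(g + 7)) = g^2 - 49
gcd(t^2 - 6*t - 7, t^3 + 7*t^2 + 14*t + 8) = t + 1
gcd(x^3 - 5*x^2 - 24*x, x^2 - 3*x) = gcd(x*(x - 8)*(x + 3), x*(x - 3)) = x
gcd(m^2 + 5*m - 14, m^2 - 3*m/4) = 1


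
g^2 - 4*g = g*(g - 4)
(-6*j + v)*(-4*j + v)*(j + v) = 24*j^3 + 14*j^2*v - 9*j*v^2 + v^3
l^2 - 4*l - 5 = (l - 5)*(l + 1)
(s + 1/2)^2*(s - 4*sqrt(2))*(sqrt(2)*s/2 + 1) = sqrt(2)*s^4/2 - 3*s^3 + sqrt(2)*s^3/2 - 31*sqrt(2)*s^2/8 - 3*s^2 - 4*sqrt(2)*s - 3*s/4 - sqrt(2)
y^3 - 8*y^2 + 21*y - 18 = (y - 3)^2*(y - 2)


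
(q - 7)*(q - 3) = q^2 - 10*q + 21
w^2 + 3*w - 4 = (w - 1)*(w + 4)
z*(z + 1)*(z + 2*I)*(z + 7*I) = z^4 + z^3 + 9*I*z^3 - 14*z^2 + 9*I*z^2 - 14*z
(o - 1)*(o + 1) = o^2 - 1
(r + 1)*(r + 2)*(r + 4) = r^3 + 7*r^2 + 14*r + 8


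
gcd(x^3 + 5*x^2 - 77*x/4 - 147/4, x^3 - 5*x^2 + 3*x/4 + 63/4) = x^2 - 2*x - 21/4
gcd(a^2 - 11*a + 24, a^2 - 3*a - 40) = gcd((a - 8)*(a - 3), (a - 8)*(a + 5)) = a - 8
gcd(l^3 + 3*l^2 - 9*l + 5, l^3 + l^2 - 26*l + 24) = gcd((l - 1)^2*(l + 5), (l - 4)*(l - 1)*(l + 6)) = l - 1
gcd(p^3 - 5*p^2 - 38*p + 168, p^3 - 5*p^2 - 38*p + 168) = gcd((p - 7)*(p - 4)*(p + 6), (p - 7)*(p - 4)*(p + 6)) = p^3 - 5*p^2 - 38*p + 168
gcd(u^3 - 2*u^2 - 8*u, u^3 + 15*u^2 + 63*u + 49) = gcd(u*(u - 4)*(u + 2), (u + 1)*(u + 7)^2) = 1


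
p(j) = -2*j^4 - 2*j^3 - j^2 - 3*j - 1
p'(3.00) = -279.00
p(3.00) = -235.00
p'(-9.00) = 5361.00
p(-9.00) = -11719.00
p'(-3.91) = 391.30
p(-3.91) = -352.46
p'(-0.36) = -2.68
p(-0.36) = 0.01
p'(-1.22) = 5.04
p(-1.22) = 0.37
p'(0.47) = -6.10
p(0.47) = -2.94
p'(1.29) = -32.74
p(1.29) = -16.37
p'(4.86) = -1072.77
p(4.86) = -1384.55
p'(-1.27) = 6.25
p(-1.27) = 0.09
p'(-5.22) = 981.84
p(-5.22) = -1213.07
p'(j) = -8*j^3 - 6*j^2 - 2*j - 3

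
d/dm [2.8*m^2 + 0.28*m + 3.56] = 5.6*m + 0.28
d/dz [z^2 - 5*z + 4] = 2*z - 5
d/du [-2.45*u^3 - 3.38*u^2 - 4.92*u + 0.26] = -7.35*u^2 - 6.76*u - 4.92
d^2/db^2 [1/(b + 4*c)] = 2/(b + 4*c)^3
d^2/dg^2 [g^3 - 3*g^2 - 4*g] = 6*g - 6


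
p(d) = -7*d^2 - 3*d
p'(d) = -14*d - 3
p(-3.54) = -77.10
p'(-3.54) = 46.56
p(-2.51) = -36.57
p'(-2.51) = 32.14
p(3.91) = -118.75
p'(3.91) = -57.74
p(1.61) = -22.97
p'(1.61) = -25.54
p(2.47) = -50.12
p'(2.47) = -37.58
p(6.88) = -351.98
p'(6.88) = -99.32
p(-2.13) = -25.37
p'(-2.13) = 26.82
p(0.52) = -3.45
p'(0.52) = -10.28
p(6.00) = -270.00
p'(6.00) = -87.00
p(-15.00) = -1530.00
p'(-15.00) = 207.00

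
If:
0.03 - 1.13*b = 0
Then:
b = 0.03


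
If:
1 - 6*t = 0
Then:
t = 1/6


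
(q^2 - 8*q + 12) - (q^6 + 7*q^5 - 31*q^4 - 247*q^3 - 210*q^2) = -q^6 - 7*q^5 + 31*q^4 + 247*q^3 + 211*q^2 - 8*q + 12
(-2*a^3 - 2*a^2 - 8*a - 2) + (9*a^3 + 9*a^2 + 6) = 7*a^3 + 7*a^2 - 8*a + 4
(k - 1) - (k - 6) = 5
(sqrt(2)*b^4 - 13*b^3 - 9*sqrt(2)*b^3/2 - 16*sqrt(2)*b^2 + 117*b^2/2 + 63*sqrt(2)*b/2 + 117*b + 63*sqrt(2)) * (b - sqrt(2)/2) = sqrt(2)*b^5 - 14*b^4 - 9*sqrt(2)*b^4/2 - 19*sqrt(2)*b^3/2 + 63*b^3 + 9*sqrt(2)*b^2/4 + 133*b^2 - 63*b/2 + 9*sqrt(2)*b/2 - 63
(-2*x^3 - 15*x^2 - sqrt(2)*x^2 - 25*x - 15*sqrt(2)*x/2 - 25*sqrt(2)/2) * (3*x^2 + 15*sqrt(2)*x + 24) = -6*x^5 - 33*sqrt(2)*x^4 - 45*x^4 - 495*sqrt(2)*x^3/2 - 153*x^3 - 873*sqrt(2)*x^2/2 - 585*x^2 - 975*x - 180*sqrt(2)*x - 300*sqrt(2)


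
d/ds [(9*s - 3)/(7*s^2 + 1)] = 3*(-21*s^2 + 14*s + 3)/(49*s^4 + 14*s^2 + 1)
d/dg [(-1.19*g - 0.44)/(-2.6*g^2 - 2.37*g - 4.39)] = (-3.094*g^2 - 2.288*g + 4.1813)/(6.76*g^4 + 12.324*g^3 + 28.4449*g^2 + 20.8086*g + 19.2721)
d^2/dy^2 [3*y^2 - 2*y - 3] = 6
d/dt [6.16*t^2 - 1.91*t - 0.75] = 12.32*t - 1.91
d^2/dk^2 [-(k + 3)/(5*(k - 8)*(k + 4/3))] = 6*(-9*k^3 - 81*k^2 + 252*k - 848)/(5*(27*k^6 - 540*k^5 + 2736*k^4 + 3520*k^3 - 29184*k^2 - 61440*k - 32768))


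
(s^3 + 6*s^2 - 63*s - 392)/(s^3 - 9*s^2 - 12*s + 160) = (s^2 + 14*s + 49)/(s^2 - s - 20)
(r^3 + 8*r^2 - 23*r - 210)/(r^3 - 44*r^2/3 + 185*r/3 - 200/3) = 3*(r^2 + 13*r + 42)/(3*r^2 - 29*r + 40)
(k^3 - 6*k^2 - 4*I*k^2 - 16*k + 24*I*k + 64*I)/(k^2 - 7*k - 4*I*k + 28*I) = (k^2 - 6*k - 16)/(k - 7)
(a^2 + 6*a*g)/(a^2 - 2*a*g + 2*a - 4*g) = a*(a + 6*g)/(a^2 - 2*a*g + 2*a - 4*g)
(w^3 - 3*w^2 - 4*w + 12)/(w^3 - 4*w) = (w - 3)/w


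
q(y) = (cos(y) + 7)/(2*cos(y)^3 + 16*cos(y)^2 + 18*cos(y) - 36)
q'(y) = (cos(y) + 7)*(6*sin(y)*cos(y)^2 + 32*sin(y)*cos(y) + 18*sin(y))/(2*cos(y)^3 + 16*cos(y)^2 + 18*cos(y) - 36)^2 - sin(y)/(2*cos(y)^3 + 16*cos(y)^2 + 18*cos(y) - 36) = (227*cos(y) + 29*cos(2*y) + cos(3*y) + 191)*sin(y)/(4*(cos(y)^3 + 8*cos(y)^2 + 9*cos(y) - 18)^2)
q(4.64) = -0.19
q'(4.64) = -0.11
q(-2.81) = -0.15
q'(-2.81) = 0.00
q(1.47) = -0.21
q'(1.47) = 0.16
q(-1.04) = -0.33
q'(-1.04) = -0.49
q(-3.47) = -0.15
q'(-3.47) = -0.00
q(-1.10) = -0.31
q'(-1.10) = -0.41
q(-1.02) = -0.34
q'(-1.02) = -0.52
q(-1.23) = -0.26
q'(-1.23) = -0.29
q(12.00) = -0.95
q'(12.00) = -3.14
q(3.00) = -0.15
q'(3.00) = 0.00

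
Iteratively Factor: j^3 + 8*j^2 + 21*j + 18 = (j + 2)*(j^2 + 6*j + 9) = (j + 2)*(j + 3)*(j + 3)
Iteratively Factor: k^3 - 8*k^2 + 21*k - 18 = (k - 3)*(k^2 - 5*k + 6) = (k - 3)^2*(k - 2)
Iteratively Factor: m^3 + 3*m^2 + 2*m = (m + 2)*(m^2 + m) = (m + 1)*(m + 2)*(m)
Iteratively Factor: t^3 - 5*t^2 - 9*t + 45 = (t - 5)*(t^2 - 9) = (t - 5)*(t + 3)*(t - 3)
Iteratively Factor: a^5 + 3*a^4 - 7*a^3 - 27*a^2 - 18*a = (a - 3)*(a^4 + 6*a^3 + 11*a^2 + 6*a) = a*(a - 3)*(a^3 + 6*a^2 + 11*a + 6) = a*(a - 3)*(a + 2)*(a^2 + 4*a + 3) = a*(a - 3)*(a + 2)*(a + 3)*(a + 1)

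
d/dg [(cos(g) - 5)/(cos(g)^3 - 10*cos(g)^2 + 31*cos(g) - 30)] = (2*cos(g) - 5)*sin(g)/((cos(g) - 3)^2*(cos(g) - 2)^2)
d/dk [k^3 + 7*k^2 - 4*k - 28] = 3*k^2 + 14*k - 4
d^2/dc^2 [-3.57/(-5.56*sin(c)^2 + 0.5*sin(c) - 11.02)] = (-441.446208*sin(c)^4 + 29.7738*sin(c)^3 + 1536.229548*sin(c)^2 - 79.2183*sin(c) - 435.691368)/(5.56*sin(c)^2 - 0.5*sin(c) + 11.02)^3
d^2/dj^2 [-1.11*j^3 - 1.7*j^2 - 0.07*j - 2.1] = -6.66*j - 3.4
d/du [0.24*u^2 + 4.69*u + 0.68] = 0.48*u + 4.69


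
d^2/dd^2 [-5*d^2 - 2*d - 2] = -10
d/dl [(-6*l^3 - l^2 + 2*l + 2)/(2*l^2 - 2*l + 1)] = 2*(-6*l^4 + 12*l^3 - 10*l^2 - 5*l + 3)/(4*l^4 - 8*l^3 + 8*l^2 - 4*l + 1)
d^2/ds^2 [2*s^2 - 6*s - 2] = 4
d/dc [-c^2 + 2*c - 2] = 2 - 2*c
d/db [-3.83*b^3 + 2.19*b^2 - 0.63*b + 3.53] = -11.49*b^2 + 4.38*b - 0.63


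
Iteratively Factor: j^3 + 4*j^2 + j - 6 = (j - 1)*(j^2 + 5*j + 6) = (j - 1)*(j + 3)*(j + 2)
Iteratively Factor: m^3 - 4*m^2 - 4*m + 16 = (m + 2)*(m^2 - 6*m + 8) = (m - 2)*(m + 2)*(m - 4)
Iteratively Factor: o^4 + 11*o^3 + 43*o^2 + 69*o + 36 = (o + 3)*(o^3 + 8*o^2 + 19*o + 12) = (o + 3)^2*(o^2 + 5*o + 4) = (o + 3)^2*(o + 4)*(o + 1)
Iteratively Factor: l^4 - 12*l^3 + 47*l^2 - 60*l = (l - 3)*(l^3 - 9*l^2 + 20*l) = (l - 4)*(l - 3)*(l^2 - 5*l) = l*(l - 4)*(l - 3)*(l - 5)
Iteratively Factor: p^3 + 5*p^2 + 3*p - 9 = (p + 3)*(p^2 + 2*p - 3) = (p - 1)*(p + 3)*(p + 3)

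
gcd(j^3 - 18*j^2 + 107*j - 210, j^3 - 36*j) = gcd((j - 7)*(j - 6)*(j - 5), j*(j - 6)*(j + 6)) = j - 6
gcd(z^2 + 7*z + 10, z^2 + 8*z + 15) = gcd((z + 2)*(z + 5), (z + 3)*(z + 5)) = z + 5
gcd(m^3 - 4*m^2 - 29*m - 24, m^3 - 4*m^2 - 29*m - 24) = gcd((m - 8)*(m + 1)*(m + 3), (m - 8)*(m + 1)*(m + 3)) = m^3 - 4*m^2 - 29*m - 24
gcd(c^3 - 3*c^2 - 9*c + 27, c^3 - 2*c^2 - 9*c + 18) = c^2 - 9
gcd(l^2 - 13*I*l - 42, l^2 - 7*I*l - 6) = l - 6*I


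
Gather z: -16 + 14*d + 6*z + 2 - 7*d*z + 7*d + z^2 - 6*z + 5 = -7*d*z + 21*d + z^2 - 9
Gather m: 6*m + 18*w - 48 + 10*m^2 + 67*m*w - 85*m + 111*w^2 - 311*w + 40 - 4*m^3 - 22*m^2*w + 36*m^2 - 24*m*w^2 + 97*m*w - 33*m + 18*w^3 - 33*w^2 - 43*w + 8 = -4*m^3 + m^2*(46 - 22*w) + m*(-24*w^2 + 164*w - 112) + 18*w^3 + 78*w^2 - 336*w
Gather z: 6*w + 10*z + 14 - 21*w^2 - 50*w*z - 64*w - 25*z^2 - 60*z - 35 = -21*w^2 - 58*w - 25*z^2 + z*(-50*w - 50) - 21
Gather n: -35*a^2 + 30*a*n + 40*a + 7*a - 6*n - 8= -35*a^2 + 47*a + n*(30*a - 6) - 8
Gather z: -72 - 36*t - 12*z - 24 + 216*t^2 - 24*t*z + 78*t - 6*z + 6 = 216*t^2 + 42*t + z*(-24*t - 18) - 90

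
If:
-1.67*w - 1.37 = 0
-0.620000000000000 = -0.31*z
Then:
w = -0.82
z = 2.00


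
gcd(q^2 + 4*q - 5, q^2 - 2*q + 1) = q - 1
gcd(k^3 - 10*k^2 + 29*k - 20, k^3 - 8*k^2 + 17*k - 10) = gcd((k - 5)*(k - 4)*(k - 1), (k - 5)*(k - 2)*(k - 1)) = k^2 - 6*k + 5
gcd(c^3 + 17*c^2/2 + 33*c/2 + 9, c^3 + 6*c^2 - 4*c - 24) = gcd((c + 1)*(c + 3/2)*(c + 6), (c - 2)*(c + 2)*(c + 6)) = c + 6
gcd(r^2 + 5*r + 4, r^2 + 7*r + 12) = r + 4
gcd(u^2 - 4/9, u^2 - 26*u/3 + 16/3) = u - 2/3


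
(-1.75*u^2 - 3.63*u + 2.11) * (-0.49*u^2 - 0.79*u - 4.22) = 0.8575*u^4 + 3.1612*u^3 + 9.2188*u^2 + 13.6517*u - 8.9042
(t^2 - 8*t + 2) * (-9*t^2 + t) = -9*t^4 + 73*t^3 - 26*t^2 + 2*t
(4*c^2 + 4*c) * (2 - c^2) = -4*c^4 - 4*c^3 + 8*c^2 + 8*c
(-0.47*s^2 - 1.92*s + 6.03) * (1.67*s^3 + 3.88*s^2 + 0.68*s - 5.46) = -0.7849*s^5 - 5.03*s^4 + 2.3009*s^3 + 24.657*s^2 + 14.5836*s - 32.9238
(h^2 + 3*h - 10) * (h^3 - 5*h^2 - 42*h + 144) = h^5 - 2*h^4 - 67*h^3 + 68*h^2 + 852*h - 1440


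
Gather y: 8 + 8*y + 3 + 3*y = 11*y + 11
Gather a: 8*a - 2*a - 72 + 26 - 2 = 6*a - 48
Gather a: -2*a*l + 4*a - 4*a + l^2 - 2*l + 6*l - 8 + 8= -2*a*l + l^2 + 4*l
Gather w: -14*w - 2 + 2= -14*w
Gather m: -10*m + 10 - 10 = -10*m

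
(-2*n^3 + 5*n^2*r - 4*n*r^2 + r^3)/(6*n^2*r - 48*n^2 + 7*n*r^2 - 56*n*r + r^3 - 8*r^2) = (-2*n^3 + 5*n^2*r - 4*n*r^2 + r^3)/(6*n^2*r - 48*n^2 + 7*n*r^2 - 56*n*r + r^3 - 8*r^2)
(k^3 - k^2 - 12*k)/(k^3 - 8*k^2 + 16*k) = (k + 3)/(k - 4)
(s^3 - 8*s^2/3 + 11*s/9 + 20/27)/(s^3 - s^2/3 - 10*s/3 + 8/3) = (s^2 - 4*s/3 - 5/9)/(s^2 + s - 2)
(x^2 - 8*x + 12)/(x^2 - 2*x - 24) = (x - 2)/(x + 4)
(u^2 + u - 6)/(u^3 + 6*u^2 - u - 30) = 1/(u + 5)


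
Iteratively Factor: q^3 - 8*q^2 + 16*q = (q)*(q^2 - 8*q + 16) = q*(q - 4)*(q - 4)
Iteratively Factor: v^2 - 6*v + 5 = (v - 1)*(v - 5)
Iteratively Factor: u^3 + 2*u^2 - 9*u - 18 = (u + 3)*(u^2 - u - 6) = (u - 3)*(u + 3)*(u + 2)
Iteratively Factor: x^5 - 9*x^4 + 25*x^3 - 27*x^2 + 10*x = (x - 1)*(x^4 - 8*x^3 + 17*x^2 - 10*x) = (x - 1)^2*(x^3 - 7*x^2 + 10*x) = (x - 2)*(x - 1)^2*(x^2 - 5*x) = x*(x - 2)*(x - 1)^2*(x - 5)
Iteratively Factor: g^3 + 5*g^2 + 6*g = (g + 3)*(g^2 + 2*g) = (g + 2)*(g + 3)*(g)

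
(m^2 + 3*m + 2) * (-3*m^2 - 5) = -3*m^4 - 9*m^3 - 11*m^2 - 15*m - 10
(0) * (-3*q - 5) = 0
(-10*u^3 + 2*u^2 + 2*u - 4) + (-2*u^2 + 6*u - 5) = -10*u^3 + 8*u - 9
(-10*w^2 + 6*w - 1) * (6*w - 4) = -60*w^3 + 76*w^2 - 30*w + 4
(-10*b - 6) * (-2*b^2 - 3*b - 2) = 20*b^3 + 42*b^2 + 38*b + 12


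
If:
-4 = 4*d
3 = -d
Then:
No Solution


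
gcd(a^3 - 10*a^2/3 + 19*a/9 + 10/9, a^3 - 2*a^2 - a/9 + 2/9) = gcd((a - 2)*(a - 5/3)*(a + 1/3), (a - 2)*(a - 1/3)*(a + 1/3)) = a^2 - 5*a/3 - 2/3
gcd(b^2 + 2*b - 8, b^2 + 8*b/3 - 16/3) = b + 4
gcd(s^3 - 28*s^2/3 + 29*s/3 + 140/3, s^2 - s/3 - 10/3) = s + 5/3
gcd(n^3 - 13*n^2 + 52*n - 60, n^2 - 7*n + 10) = n^2 - 7*n + 10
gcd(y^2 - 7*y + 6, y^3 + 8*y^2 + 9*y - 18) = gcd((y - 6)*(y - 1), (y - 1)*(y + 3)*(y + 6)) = y - 1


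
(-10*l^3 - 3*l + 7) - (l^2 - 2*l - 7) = -10*l^3 - l^2 - l + 14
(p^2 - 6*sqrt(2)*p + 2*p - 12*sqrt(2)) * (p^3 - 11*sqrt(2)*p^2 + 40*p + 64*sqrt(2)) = p^5 - 17*sqrt(2)*p^4 + 2*p^4 - 34*sqrt(2)*p^3 + 172*p^3 - 176*sqrt(2)*p^2 + 344*p^2 - 768*p - 352*sqrt(2)*p - 1536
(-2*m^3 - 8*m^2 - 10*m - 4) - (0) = -2*m^3 - 8*m^2 - 10*m - 4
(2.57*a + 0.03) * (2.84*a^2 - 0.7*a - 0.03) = 7.2988*a^3 - 1.7138*a^2 - 0.0981*a - 0.0009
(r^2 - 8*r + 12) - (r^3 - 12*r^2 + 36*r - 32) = -r^3 + 13*r^2 - 44*r + 44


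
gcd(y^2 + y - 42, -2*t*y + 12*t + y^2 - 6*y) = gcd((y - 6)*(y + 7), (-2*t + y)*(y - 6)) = y - 6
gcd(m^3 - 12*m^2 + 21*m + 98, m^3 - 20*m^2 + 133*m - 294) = m^2 - 14*m + 49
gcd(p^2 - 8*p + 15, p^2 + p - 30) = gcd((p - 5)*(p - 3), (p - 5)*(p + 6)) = p - 5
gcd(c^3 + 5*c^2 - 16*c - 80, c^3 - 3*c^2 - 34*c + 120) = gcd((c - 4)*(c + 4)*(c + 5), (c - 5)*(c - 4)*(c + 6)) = c - 4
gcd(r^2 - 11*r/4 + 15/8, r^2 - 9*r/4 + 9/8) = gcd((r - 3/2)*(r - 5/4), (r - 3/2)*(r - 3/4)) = r - 3/2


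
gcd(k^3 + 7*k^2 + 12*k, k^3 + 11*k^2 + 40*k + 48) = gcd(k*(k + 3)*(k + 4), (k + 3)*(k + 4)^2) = k^2 + 7*k + 12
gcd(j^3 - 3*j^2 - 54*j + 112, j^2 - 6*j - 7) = 1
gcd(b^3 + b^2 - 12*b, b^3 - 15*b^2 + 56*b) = b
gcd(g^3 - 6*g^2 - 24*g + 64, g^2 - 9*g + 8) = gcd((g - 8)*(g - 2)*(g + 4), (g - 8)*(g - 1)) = g - 8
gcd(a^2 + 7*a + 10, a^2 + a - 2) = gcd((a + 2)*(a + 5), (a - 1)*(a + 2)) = a + 2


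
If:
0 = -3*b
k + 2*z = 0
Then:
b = 0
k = -2*z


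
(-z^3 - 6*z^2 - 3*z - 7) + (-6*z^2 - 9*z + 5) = -z^3 - 12*z^2 - 12*z - 2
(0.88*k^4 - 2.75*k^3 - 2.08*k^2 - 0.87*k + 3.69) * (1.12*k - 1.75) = 0.9856*k^5 - 4.62*k^4 + 2.4829*k^3 + 2.6656*k^2 + 5.6553*k - 6.4575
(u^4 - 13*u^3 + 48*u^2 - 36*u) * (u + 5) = u^5 - 8*u^4 - 17*u^3 + 204*u^2 - 180*u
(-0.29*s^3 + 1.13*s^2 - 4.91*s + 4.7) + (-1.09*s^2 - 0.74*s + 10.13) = -0.29*s^3 + 0.0399999999999998*s^2 - 5.65*s + 14.83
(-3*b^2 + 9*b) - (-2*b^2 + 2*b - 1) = -b^2 + 7*b + 1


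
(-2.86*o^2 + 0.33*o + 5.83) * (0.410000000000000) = -1.1726*o^2 + 0.1353*o + 2.3903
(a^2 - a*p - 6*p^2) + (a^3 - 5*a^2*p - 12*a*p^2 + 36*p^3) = a^3 - 5*a^2*p + a^2 - 12*a*p^2 - a*p + 36*p^3 - 6*p^2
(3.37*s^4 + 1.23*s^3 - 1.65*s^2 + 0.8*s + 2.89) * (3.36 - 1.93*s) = -6.5041*s^5 + 8.9493*s^4 + 7.3173*s^3 - 7.088*s^2 - 2.8897*s + 9.7104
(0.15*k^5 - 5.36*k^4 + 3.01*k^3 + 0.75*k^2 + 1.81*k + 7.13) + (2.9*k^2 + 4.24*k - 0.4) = 0.15*k^5 - 5.36*k^4 + 3.01*k^3 + 3.65*k^2 + 6.05*k + 6.73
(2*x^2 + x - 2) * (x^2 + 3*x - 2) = 2*x^4 + 7*x^3 - 3*x^2 - 8*x + 4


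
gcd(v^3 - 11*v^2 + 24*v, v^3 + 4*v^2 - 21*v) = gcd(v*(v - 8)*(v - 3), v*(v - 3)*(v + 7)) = v^2 - 3*v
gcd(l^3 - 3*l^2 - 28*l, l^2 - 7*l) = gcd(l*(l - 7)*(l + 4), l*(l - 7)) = l^2 - 7*l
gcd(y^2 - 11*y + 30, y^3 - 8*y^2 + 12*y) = y - 6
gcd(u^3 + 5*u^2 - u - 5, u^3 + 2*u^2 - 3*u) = u - 1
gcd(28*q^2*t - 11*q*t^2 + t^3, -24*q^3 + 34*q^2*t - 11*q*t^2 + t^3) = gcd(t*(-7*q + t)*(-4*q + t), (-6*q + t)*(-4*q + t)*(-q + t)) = 4*q - t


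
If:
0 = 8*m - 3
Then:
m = 3/8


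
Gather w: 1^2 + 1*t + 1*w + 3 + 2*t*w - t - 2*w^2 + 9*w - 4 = -2*w^2 + w*(2*t + 10)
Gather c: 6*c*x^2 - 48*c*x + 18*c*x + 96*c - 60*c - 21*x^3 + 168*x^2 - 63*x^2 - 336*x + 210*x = c*(6*x^2 - 30*x + 36) - 21*x^3 + 105*x^2 - 126*x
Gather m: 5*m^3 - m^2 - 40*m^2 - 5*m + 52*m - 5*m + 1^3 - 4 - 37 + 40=5*m^3 - 41*m^2 + 42*m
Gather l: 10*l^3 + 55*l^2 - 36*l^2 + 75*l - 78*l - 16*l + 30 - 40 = 10*l^3 + 19*l^2 - 19*l - 10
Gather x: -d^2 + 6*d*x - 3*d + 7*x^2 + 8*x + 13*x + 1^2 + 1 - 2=-d^2 - 3*d + 7*x^2 + x*(6*d + 21)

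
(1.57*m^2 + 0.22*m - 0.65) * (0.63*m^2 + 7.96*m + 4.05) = 0.9891*m^4 + 12.6358*m^3 + 7.7002*m^2 - 4.283*m - 2.6325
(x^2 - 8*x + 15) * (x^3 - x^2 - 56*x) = x^5 - 9*x^4 - 33*x^3 + 433*x^2 - 840*x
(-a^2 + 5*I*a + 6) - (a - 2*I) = -a^2 - a + 5*I*a + 6 + 2*I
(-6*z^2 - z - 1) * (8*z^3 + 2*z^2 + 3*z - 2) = -48*z^5 - 20*z^4 - 28*z^3 + 7*z^2 - z + 2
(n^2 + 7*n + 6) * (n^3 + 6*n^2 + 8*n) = n^5 + 13*n^4 + 56*n^3 + 92*n^2 + 48*n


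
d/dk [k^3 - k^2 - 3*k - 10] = 3*k^2 - 2*k - 3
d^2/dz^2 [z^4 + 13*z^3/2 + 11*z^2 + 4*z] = 12*z^2 + 39*z + 22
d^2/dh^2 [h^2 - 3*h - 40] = 2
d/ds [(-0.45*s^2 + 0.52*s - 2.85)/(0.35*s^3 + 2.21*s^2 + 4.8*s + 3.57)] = (0.1575*s^4 - 0.364*s^3 - 0.3167*s^2 + 9.384*s + 15.5364)/(0.1225*s^6 + 1.547*s^5 + 8.2441*s^4 + 23.715*s^3 + 38.8194*s^2 + 34.272*s + 12.7449)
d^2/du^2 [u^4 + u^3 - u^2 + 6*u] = 12*u^2 + 6*u - 2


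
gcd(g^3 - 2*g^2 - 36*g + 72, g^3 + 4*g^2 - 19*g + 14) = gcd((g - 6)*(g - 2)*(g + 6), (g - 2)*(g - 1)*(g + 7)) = g - 2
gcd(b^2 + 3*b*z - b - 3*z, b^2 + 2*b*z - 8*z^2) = 1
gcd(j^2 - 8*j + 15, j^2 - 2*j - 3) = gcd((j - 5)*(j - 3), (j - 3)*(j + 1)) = j - 3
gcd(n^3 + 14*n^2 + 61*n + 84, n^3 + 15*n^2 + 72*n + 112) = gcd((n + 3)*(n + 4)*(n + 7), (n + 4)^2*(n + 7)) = n^2 + 11*n + 28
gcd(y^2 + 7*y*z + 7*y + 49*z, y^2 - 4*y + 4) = 1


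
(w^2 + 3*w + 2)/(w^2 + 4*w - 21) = (w^2 + 3*w + 2)/(w^2 + 4*w - 21)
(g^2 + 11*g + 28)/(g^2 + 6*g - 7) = (g + 4)/(g - 1)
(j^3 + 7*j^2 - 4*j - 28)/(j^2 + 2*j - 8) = (j^2 + 9*j + 14)/(j + 4)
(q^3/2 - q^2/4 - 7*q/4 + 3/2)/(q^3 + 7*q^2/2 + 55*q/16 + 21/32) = 8*(2*q^3 - q^2 - 7*q + 6)/(32*q^3 + 112*q^2 + 110*q + 21)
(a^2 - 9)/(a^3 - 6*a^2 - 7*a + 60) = (a - 3)/(a^2 - 9*a + 20)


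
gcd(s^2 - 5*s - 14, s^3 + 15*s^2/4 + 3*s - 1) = s + 2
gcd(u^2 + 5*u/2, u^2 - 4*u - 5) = 1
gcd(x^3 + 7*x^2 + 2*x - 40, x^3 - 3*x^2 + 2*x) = x - 2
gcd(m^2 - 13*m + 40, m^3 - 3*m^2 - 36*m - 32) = m - 8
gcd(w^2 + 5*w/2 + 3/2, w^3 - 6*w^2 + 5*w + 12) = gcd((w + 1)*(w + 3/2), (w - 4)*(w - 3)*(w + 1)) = w + 1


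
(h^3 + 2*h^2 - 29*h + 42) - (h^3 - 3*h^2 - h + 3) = 5*h^2 - 28*h + 39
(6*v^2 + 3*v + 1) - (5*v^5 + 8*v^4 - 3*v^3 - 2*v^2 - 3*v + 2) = -5*v^5 - 8*v^4 + 3*v^3 + 8*v^2 + 6*v - 1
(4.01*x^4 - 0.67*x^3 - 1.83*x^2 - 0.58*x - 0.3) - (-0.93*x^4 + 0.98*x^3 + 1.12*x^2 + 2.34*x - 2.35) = 4.94*x^4 - 1.65*x^3 - 2.95*x^2 - 2.92*x + 2.05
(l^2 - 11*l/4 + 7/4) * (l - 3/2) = l^3 - 17*l^2/4 + 47*l/8 - 21/8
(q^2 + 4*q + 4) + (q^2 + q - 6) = 2*q^2 + 5*q - 2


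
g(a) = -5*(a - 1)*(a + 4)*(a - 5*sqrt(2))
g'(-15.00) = -3859.59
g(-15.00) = 19422.54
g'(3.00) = 113.20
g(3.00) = 284.97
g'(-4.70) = -396.62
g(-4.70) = 234.83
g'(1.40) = 153.66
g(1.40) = 61.25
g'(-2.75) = -99.33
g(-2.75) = -230.18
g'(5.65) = -122.76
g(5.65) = 318.83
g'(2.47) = 135.11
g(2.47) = 218.80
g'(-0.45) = 104.71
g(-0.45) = -193.57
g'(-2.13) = -28.70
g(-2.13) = -269.27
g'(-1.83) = 1.33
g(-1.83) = -273.31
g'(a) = -5*(a - 1)*(a + 4) - 5*(a - 1)*(a - 5*sqrt(2)) - 5*(a + 4)*(a - 5*sqrt(2)) = -15*a^2 - 30*a + 50*sqrt(2)*a + 20 + 75*sqrt(2)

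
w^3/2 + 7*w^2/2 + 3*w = w*(w/2 + 1/2)*(w + 6)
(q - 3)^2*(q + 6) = q^3 - 27*q + 54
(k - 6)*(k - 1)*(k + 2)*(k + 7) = k^4 + 2*k^3 - 43*k^2 - 44*k + 84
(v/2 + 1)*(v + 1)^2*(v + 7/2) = v^4/2 + 15*v^3/4 + 19*v^2/2 + 39*v/4 + 7/2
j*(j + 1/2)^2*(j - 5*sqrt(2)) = j^4 - 5*sqrt(2)*j^3 + j^3 - 5*sqrt(2)*j^2 + j^2/4 - 5*sqrt(2)*j/4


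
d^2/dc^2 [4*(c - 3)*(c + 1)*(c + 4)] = 24*c + 16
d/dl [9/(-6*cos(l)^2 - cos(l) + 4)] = -9*(12*cos(l) + 1)*sin(l)/(6*cos(l)^2 + cos(l) - 4)^2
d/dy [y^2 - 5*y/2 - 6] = 2*y - 5/2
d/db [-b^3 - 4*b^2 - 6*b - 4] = -3*b^2 - 8*b - 6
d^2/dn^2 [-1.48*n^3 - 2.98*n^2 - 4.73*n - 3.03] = -8.88*n - 5.96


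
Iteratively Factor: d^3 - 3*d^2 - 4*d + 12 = (d - 2)*(d^2 - d - 6) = (d - 3)*(d - 2)*(d + 2)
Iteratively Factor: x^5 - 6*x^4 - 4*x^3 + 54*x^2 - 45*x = (x - 3)*(x^4 - 3*x^3 - 13*x^2 + 15*x) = x*(x - 3)*(x^3 - 3*x^2 - 13*x + 15) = x*(x - 3)*(x - 1)*(x^2 - 2*x - 15) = x*(x - 5)*(x - 3)*(x - 1)*(x + 3)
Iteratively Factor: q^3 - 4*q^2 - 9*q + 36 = (q - 4)*(q^2 - 9) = (q - 4)*(q - 3)*(q + 3)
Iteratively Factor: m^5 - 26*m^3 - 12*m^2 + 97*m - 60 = (m - 1)*(m^4 + m^3 - 25*m^2 - 37*m + 60) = (m - 1)*(m + 4)*(m^3 - 3*m^2 - 13*m + 15) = (m - 5)*(m - 1)*(m + 4)*(m^2 + 2*m - 3) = (m - 5)*(m - 1)*(m + 3)*(m + 4)*(m - 1)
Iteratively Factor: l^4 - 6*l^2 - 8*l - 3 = (l + 1)*(l^3 - l^2 - 5*l - 3) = (l + 1)^2*(l^2 - 2*l - 3) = (l - 3)*(l + 1)^2*(l + 1)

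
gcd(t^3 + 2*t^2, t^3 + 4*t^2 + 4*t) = t^2 + 2*t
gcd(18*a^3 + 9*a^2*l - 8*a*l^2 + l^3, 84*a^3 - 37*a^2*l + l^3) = 3*a - l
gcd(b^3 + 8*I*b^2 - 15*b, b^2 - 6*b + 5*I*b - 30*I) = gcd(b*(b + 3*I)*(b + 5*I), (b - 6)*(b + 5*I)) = b + 5*I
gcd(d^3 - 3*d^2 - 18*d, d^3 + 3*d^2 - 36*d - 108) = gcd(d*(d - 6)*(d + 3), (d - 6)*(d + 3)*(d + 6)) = d^2 - 3*d - 18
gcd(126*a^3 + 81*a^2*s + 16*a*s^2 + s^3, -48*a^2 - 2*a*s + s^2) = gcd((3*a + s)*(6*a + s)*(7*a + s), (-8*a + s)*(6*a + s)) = 6*a + s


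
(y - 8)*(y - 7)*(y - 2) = y^3 - 17*y^2 + 86*y - 112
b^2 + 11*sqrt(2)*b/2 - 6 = (b - sqrt(2)/2)*(b + 6*sqrt(2))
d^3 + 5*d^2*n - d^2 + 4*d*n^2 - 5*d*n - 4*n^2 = (d - 1)*(d + n)*(d + 4*n)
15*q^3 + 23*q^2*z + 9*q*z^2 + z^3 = (q + z)*(3*q + z)*(5*q + z)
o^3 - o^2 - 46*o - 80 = (o - 8)*(o + 2)*(o + 5)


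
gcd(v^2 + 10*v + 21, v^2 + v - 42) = v + 7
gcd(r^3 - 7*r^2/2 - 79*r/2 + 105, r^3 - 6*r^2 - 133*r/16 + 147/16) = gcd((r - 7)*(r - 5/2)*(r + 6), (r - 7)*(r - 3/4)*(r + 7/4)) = r - 7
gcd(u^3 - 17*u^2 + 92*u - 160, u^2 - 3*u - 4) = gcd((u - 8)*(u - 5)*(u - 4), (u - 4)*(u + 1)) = u - 4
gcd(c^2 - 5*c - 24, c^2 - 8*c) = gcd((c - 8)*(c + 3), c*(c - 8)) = c - 8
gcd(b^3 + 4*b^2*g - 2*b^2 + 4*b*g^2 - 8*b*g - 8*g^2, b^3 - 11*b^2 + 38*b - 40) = b - 2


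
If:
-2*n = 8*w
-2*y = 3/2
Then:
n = -4*w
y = -3/4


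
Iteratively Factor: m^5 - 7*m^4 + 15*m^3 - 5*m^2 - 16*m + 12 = (m - 3)*(m^4 - 4*m^3 + 3*m^2 + 4*m - 4) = (m - 3)*(m - 2)*(m^3 - 2*m^2 - m + 2) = (m - 3)*(m - 2)^2*(m^2 - 1) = (m - 3)*(m - 2)^2*(m - 1)*(m + 1)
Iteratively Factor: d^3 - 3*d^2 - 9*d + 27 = (d - 3)*(d^2 - 9) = (d - 3)*(d + 3)*(d - 3)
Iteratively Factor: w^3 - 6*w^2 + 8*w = (w)*(w^2 - 6*w + 8) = w*(w - 2)*(w - 4)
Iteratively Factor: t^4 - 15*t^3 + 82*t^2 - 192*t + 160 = (t - 5)*(t^3 - 10*t^2 + 32*t - 32) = (t - 5)*(t - 4)*(t^2 - 6*t + 8) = (t - 5)*(t - 4)*(t - 2)*(t - 4)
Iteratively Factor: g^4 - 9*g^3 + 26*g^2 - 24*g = (g - 3)*(g^3 - 6*g^2 + 8*g) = (g - 4)*(g - 3)*(g^2 - 2*g) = g*(g - 4)*(g - 3)*(g - 2)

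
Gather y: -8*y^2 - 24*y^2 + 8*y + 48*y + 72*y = -32*y^2 + 128*y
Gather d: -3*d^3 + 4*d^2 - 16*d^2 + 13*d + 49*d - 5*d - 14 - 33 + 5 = -3*d^3 - 12*d^2 + 57*d - 42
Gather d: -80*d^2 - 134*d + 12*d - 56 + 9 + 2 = -80*d^2 - 122*d - 45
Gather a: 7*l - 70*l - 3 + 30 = 27 - 63*l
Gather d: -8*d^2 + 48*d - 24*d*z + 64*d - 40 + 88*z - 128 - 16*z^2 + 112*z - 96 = -8*d^2 + d*(112 - 24*z) - 16*z^2 + 200*z - 264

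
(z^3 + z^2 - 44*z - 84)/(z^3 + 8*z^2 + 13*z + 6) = (z^2 - 5*z - 14)/(z^2 + 2*z + 1)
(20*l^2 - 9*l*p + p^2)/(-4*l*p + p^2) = (-5*l + p)/p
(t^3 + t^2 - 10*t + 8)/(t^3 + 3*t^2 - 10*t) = (t^2 + 3*t - 4)/(t*(t + 5))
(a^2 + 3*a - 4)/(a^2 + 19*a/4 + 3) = 4*(a - 1)/(4*a + 3)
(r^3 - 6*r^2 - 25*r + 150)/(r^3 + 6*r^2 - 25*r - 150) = (r - 6)/(r + 6)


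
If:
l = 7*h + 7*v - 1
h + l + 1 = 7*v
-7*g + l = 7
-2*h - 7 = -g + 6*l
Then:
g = -49/41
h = 0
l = -56/41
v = -15/287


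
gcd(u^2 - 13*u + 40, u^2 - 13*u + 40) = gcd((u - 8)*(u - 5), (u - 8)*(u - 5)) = u^2 - 13*u + 40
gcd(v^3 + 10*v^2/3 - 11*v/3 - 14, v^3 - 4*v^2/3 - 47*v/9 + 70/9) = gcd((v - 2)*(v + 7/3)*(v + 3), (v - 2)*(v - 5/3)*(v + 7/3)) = v^2 + v/3 - 14/3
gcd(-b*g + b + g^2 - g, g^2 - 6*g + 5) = g - 1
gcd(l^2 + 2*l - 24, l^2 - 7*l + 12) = l - 4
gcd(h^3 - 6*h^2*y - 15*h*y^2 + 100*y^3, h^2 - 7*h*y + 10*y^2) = -h + 5*y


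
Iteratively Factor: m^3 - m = (m)*(m^2 - 1) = m*(m + 1)*(m - 1)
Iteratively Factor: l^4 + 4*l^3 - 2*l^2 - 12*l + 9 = (l + 3)*(l^3 + l^2 - 5*l + 3) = (l + 3)^2*(l^2 - 2*l + 1) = (l - 1)*(l + 3)^2*(l - 1)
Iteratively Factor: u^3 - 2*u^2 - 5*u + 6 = (u - 3)*(u^2 + u - 2) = (u - 3)*(u - 1)*(u + 2)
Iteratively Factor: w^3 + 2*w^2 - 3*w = (w)*(w^2 + 2*w - 3) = w*(w + 3)*(w - 1)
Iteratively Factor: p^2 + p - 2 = (p - 1)*(p + 2)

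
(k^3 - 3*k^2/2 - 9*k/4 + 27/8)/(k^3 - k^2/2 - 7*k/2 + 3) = (k^2 - 9/4)/(k^2 + k - 2)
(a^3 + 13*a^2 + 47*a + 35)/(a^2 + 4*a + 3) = (a^2 + 12*a + 35)/(a + 3)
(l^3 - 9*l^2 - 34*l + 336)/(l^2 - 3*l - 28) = (l^2 - 2*l - 48)/(l + 4)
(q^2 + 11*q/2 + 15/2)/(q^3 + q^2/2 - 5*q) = (q + 3)/(q*(q - 2))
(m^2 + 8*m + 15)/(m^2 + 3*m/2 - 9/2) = 2*(m + 5)/(2*m - 3)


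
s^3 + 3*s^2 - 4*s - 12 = (s - 2)*(s + 2)*(s + 3)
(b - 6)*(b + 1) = b^2 - 5*b - 6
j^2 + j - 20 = (j - 4)*(j + 5)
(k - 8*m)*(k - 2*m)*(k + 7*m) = k^3 - 3*k^2*m - 54*k*m^2 + 112*m^3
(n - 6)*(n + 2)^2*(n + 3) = n^4 + n^3 - 26*n^2 - 84*n - 72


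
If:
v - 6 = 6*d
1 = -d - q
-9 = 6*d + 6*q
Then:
No Solution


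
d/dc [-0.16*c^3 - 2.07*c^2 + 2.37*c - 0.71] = -0.48*c^2 - 4.14*c + 2.37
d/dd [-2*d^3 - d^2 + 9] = 2*d*(-3*d - 1)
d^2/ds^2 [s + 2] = 0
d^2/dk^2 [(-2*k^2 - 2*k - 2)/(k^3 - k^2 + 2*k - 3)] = 4*(-k^6 - 3*k^5 + 3*k^4 - 14*k^3 - 18*k^2 + 6*k - 16)/(k^9 - 3*k^8 + 9*k^7 - 22*k^6 + 36*k^5 - 57*k^4 + 71*k^3 - 63*k^2 + 54*k - 27)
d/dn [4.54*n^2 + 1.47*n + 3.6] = 9.08*n + 1.47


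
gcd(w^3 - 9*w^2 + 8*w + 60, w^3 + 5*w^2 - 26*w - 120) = w - 5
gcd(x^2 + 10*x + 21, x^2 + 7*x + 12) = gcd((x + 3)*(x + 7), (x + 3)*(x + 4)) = x + 3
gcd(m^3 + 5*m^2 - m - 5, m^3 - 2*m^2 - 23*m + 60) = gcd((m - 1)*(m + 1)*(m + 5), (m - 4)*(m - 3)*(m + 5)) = m + 5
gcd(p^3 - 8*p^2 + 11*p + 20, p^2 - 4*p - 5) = p^2 - 4*p - 5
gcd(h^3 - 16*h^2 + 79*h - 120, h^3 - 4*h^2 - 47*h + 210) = h - 5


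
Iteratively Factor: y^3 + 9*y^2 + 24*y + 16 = (y + 4)*(y^2 + 5*y + 4) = (y + 1)*(y + 4)*(y + 4)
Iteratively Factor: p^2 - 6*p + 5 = (p - 1)*(p - 5)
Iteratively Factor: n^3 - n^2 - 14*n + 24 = (n - 2)*(n^2 + n - 12) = (n - 3)*(n - 2)*(n + 4)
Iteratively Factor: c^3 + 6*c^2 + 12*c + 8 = (c + 2)*(c^2 + 4*c + 4) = (c + 2)^2*(c + 2)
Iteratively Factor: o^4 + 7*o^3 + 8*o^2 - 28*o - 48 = (o + 2)*(o^3 + 5*o^2 - 2*o - 24) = (o + 2)*(o + 4)*(o^2 + o - 6) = (o - 2)*(o + 2)*(o + 4)*(o + 3)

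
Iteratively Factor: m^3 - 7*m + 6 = (m + 3)*(m^2 - 3*m + 2) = (m - 2)*(m + 3)*(m - 1)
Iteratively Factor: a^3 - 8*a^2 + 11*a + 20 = (a - 4)*(a^2 - 4*a - 5) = (a - 5)*(a - 4)*(a + 1)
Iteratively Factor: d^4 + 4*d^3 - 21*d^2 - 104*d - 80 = (d - 5)*(d^3 + 9*d^2 + 24*d + 16) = (d - 5)*(d + 4)*(d^2 + 5*d + 4) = (d - 5)*(d + 4)^2*(d + 1)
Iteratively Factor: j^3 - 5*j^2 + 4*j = (j - 4)*(j^2 - j) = j*(j - 4)*(j - 1)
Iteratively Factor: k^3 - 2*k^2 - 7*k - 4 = (k + 1)*(k^2 - 3*k - 4) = (k + 1)^2*(k - 4)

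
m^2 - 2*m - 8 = (m - 4)*(m + 2)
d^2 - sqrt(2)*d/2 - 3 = (d - 3*sqrt(2)/2)*(d + sqrt(2))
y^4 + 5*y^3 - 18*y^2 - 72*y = y*(y - 4)*(y + 3)*(y + 6)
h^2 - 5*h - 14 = (h - 7)*(h + 2)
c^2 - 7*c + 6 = (c - 6)*(c - 1)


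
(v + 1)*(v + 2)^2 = v^3 + 5*v^2 + 8*v + 4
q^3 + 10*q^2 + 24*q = q*(q + 4)*(q + 6)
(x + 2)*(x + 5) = x^2 + 7*x + 10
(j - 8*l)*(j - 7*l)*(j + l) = j^3 - 14*j^2*l + 41*j*l^2 + 56*l^3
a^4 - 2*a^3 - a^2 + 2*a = a*(a - 2)*(a - 1)*(a + 1)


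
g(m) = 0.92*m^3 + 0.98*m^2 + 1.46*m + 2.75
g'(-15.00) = 593.06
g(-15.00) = -2903.65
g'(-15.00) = 593.06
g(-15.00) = -2903.65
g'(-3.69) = 31.81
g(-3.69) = -35.52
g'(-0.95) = 2.09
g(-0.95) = 1.46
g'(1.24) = 8.13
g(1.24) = 7.82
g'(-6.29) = 98.33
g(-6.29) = -196.61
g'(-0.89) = 1.90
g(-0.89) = 1.58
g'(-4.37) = 45.60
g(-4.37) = -61.69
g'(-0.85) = 1.79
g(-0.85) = 1.65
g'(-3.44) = 27.38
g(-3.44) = -28.13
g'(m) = 2.76*m^2 + 1.96*m + 1.46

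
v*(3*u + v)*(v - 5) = 3*u*v^2 - 15*u*v + v^3 - 5*v^2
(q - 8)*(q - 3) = q^2 - 11*q + 24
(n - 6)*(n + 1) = n^2 - 5*n - 6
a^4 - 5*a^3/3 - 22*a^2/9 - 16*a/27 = a*(a - 8/3)*(a + 1/3)*(a + 2/3)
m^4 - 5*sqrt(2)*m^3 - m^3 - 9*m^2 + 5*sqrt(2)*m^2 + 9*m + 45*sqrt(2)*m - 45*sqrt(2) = (m - 3)*(m - 1)*(m + 3)*(m - 5*sqrt(2))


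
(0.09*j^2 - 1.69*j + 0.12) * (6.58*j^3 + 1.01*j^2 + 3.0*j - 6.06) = 0.5922*j^5 - 11.0293*j^4 - 0.6473*j^3 - 5.4942*j^2 + 10.6014*j - 0.7272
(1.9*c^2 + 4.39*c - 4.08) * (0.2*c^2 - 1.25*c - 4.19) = 0.38*c^4 - 1.497*c^3 - 14.2645*c^2 - 13.2941*c + 17.0952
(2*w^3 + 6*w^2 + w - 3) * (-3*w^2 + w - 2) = -6*w^5 - 16*w^4 - w^3 - 2*w^2 - 5*w + 6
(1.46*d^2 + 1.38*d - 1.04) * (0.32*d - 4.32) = 0.4672*d^3 - 5.8656*d^2 - 6.2944*d + 4.4928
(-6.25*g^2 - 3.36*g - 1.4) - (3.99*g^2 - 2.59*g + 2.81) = -10.24*g^2 - 0.77*g - 4.21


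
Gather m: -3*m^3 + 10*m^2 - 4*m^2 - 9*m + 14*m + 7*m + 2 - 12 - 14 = -3*m^3 + 6*m^2 + 12*m - 24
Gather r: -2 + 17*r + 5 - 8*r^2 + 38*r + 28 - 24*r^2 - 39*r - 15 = -32*r^2 + 16*r + 16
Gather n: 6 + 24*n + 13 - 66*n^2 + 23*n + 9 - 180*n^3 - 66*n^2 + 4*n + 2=-180*n^3 - 132*n^2 + 51*n + 30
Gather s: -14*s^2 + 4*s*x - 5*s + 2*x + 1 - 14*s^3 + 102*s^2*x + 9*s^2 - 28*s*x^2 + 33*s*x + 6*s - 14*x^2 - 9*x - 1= -14*s^3 + s^2*(102*x - 5) + s*(-28*x^2 + 37*x + 1) - 14*x^2 - 7*x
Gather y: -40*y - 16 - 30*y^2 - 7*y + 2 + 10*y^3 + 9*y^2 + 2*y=10*y^3 - 21*y^2 - 45*y - 14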